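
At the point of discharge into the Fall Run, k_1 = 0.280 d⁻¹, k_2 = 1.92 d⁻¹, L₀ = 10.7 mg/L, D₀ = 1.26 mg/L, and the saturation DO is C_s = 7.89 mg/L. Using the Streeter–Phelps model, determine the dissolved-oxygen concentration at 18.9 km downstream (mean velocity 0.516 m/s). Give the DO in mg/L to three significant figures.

Travel time t = x/v = 18.9 km / (0.516 m/s) = 18900 m / 0.516 m/s = 36630 s = 0.4239 d.
k_1 L₀/(k_2−k_1) = 0.280×10.7/(1.92−0.280) = 2.996/1.640 = 1.827 mg/L.
e^(−k_1 t) = e^(−0.280×0.4239) = 0.8881; e^(−k_2 t) = e^(−1.92×0.4239) = 0.4431.
D = 1.827 × (0.8881 − 0.4431) + 1.26 × 0.4431 = 0.8129 + 0.5583 = 1.371 mg/L.
DO = C_s − D = 7.89 − 1.371 = 6.519 mg/L.

DO ≈ 6.52 mg/L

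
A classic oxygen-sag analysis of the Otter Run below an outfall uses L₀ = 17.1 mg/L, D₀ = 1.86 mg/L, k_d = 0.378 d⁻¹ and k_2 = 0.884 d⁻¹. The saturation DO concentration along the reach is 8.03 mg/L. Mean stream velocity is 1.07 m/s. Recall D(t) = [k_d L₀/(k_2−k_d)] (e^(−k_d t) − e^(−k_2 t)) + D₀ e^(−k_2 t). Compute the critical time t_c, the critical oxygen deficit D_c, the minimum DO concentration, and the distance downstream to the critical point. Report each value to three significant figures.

With k_2/k_d = 2.339 and 1 − D₀(k_2−k_d)/(k_d L₀) = 0.8544,
t_c = ln(2.339 × 0.8544) / (0.884 − 0.378) = ln(1.998) / 0.5060 = 0.6922/0.5060 = 1.368 d.
L(t_c) = L₀ e^(−k_d t_c) = 17.1 × 0.5962 = 10.20 mg/L, and at the critical point k_2 D_c = k_d L, so D_c = (0.378/0.884) × 10.20 = 4.360 mg/L.
Minimum DO = C_s − D_c = 8.03 − 4.360 = 3.670 mg/L.
x_c = v t_c = 1.07 m/s × 1.368 d × 86400 s/d = 126500 m ≈ 126 km.

t_c ≈ 1.37 d; D_c ≈ 4.36 mg/L; min DO ≈ 3.67 mg/L; x_c ≈ 126 km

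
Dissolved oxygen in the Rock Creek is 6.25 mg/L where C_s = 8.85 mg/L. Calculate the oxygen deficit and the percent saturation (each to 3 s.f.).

D ≈ 2.60 mg/L; 70.6 % saturation

D = C_s − C = 8.85 − 6.25 = 2.60 mg/L.
% saturation = 6.25/8.85 × 100 = 70.6 %.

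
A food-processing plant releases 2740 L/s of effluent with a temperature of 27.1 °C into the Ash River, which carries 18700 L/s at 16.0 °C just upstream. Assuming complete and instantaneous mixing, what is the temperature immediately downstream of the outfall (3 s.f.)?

17.4 °C

Flow-weighted mixing: C = (Q_r C_r + Q_w C_w)/(Q_r + Q_w)
= (18700×16.0 + 2740×27.1)/(18700 + 2740) = 373500/21440 = 17.42 °C.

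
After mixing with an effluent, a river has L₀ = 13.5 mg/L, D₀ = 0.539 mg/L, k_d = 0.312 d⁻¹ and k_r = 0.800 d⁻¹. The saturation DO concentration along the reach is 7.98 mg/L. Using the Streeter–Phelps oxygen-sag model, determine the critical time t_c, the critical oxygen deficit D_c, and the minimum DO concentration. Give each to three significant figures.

t_c ≈ 1.80 d; D_c ≈ 3.01 mg/L; min DO ≈ 4.97 mg/L

t_c = [1/(k_r−k_d)] ln[(k_r/k_d)(1 − D₀(k_r−k_d)/(k_d L₀))]
= [1/(0.800−0.312)] ln[(0.800/0.312)(1 − 0.539×0.4880/(0.312×13.5))]
= (1/0.4880) ln[2.564 × 0.9376] = 2.049 × ln(2.404) = 2.049 × 0.8771 = 1.797 d.
D_c = (k_d/k_r) L₀ e^(−k_d t_c) = (0.312/0.800) × 13.5 × e^(−0.312×1.797) = 0.3900 × 13.5 × 0.5708 = 3.005 mg/L.
Minimum DO = C_s − D_c = 7.98 − 3.005 = 4.975 mg/L.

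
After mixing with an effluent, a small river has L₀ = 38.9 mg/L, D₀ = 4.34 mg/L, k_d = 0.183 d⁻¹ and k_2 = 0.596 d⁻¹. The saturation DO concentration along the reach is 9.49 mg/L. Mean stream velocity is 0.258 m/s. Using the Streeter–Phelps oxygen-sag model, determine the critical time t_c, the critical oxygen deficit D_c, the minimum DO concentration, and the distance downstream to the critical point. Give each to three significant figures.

t_c ≈ 2.16 d; D_c ≈ 8.05 mg/L; min DO ≈ 1.44 mg/L; x_c ≈ 48.1 km

With k_2/k_d = 3.257 and 1 − D₀(k_2−k_d)/(k_d L₀) = 0.7482,
t_c = ln(3.257 × 0.7482) / (0.596 − 0.183) = ln(2.437) / 0.4130 = 0.8907/0.4130 = 2.157 d.
D_c = (k_d/k_2) L₀ e^(−k_d t_c) = (0.183/0.596) × 38.9 × e^(−0.183×2.157) = 0.3070 × 38.9 × 0.6739 = 8.049 mg/L.
Minimum DO = C_s − D_c = 9.49 − 8.049 = 1.441 mg/L.
x_c = v t_c = 0.258 m/s × 2.157 d × 86400 s/d = 48070 m ≈ 48.1 km.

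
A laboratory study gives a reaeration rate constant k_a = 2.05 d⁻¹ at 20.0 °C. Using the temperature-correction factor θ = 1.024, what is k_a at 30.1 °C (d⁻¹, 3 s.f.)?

k_a(T₂) = k_a(T₁) · θ^(T₂−T₁) = 2.05 × 1.024^(30.1−20.0)
= 2.05 × 1.024^10.1 = 2.05 × 1.271 = 2.605 d⁻¹.

k_a ≈ 2.60 d⁻¹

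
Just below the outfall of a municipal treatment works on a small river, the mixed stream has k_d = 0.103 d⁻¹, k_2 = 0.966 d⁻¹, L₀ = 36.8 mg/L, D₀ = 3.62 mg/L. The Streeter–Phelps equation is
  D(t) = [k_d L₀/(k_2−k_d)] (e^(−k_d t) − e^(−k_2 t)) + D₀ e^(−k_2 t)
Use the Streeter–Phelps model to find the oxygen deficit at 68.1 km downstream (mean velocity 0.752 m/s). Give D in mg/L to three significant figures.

Travel time t = x/v = 68.1 km / (0.752 m/s) = 68100 m / 0.752 m/s = 90560 s = 1.048 d.
k_d L₀/(k_2−k_d) = 0.103×36.8/(0.966−0.103) = 3.790/0.8630 = 4.392 mg/L.
e^(−k_d t) = e^(−0.103×1.048) = 0.8977; e^(−k_2 t) = e^(−0.966×1.048) = 0.3633.
D = 4.392 × (0.8977 − 0.3633) + 3.62 × 0.3633 = 2.347 + 1.315 = 3.662 mg/L.

D ≈ 3.66 mg/L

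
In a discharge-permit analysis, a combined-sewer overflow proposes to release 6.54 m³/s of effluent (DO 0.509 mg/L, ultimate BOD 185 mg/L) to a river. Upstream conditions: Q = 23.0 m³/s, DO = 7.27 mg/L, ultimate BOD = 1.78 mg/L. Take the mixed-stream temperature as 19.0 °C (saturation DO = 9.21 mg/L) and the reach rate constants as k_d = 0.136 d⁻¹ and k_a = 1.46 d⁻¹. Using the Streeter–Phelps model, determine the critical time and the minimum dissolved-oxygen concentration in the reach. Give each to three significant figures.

Mixed DO = (23.0×7.27 + 6.54×0.509)/(23.0+6.54) = 170.5/29.54 = 5.773 mg/L.
Mixed L₀ = (23.0×1.78 + 6.54×185)/(29.54) = 1251/29.54 = 42.34 mg/L.
Initial deficit D₀ = C_s − DO₀ = 9.21 − 5.773 = 3.437 mg/L.
t_c = (1/1.324) ln[(1.46/0.136)(1 − 3.437×1.324/(0.136×42.34))] = 0.7553 × ln(2.253) = 0.6134 d.
D_c = (0.136/1.46) × 42.34 × e^(−0.136×0.6134) = 0.09315 × 42.34 × 0.9200 = 3.629 mg/L.
Minimum DO = 9.21 − 3.629 = 5.581 mg/L.

t_c ≈ 0.613 d; minimum DO ≈ 5.58 mg/L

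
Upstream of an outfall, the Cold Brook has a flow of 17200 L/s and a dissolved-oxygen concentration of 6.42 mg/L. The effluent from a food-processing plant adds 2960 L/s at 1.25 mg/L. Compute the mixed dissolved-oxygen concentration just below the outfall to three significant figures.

Flow-weighted mixing: C = (Q_r C_r + Q_w C_w)/(Q_r + Q_w)
= (17200×6.42 + 2960×1.25)/(17200 + 2960) = 114100/20160 = 5.661 mg/L.

5.66 mg/L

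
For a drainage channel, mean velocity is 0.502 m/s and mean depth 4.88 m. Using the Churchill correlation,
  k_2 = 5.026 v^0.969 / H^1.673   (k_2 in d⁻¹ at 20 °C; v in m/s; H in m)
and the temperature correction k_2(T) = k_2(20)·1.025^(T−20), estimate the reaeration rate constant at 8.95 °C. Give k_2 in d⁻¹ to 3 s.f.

k_2(20) = 5.026 × 0.502^0.969 / 4.88^1.673 = 5.026 × 0.5128 / 14.18 = 0.1818 d⁻¹.
k_2(8.95) = 0.1818 × 1.025^(8.95−20) = 0.1818 × 0.7612 = 0.1384 d⁻¹.

k_2 ≈ 0.138 d⁻¹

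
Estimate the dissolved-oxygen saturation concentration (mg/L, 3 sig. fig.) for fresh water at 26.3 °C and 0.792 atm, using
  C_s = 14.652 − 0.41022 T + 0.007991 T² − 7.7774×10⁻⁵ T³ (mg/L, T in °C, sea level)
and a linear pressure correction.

C_s ≈ 6.32 mg/L

At sea level: C_s = 14.652 − 0.41022×26.3 + 0.007991×26.3² − 7.7774×10⁻⁵×26.3³ = 7.976 mg/L.
Pressure correction: C_s' = 7.976 × 0.792 = 6.317 mg/L.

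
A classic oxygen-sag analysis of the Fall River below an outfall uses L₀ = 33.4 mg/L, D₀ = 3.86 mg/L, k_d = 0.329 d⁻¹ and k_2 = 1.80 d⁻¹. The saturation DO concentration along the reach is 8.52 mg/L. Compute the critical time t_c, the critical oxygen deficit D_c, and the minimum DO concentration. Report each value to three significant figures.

t_c ≈ 0.661 d; D_c ≈ 4.91 mg/L; min DO ≈ 3.61 mg/L

t_c = [1/(k_2−k_d)] ln[(k_2/k_d)(1 − D₀(k_2−k_d)/(k_d L₀))]
= [1/(1.80−0.329)] ln[(1.80/0.329)(1 − 3.86×1.471/(0.329×33.4))]
= (1/1.471) ln[5.471 × 0.4833] = 0.6798 × ln(2.644) = 0.6798 × 0.9723 = 0.6610 d.
D_c = (k_d/k_2) L₀ e^(−k_d t_c) = (0.329/1.80) × 33.4 × e^(−0.329×0.6610) = 0.1828 × 33.4 × 0.8046 = 4.912 mg/L.
Minimum DO = C_s − D_c = 8.52 − 4.912 = 3.608 mg/L.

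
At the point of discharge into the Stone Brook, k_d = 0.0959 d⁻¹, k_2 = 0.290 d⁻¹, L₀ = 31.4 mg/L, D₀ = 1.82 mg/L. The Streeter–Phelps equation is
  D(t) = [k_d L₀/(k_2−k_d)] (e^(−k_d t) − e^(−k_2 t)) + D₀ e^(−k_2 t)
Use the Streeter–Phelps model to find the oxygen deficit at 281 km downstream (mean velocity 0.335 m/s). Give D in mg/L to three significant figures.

Travel time t = x/v = 281 km / (0.335 m/s) = 281000 m / 0.335 m/s = 838800 s = 9.708 d.
k_d L₀/(k_2−k_d) = 0.0959×31.4/(0.290−0.0959) = 3.011/0.1941 = 15.51 mg/L.
e^(−k_d t) = e^(−0.0959×9.708) = 0.3941; e^(−k_2 t) = e^(−0.290×9.708) = 0.05988.
D = 15.51 × (0.3941 − 0.05988) + 1.82 × 0.05988 = 5.186 + 0.1090 = 5.295 mg/L.

D ≈ 5.29 mg/L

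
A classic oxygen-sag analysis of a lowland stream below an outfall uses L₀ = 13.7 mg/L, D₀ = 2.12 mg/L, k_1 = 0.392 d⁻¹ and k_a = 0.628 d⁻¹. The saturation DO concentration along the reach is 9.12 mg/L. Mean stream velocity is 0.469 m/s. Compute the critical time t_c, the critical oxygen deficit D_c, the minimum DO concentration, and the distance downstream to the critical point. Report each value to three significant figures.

With k_a/k_1 = 1.602 and 1 − D₀(k_a−k_1)/(k_1 L₀) = 0.9068,
t_c = ln(1.602 × 0.9068) / (0.628 − 0.392) = ln(1.453) / 0.2360 = 0.3735/0.2360 = 1.583 d.
D_c = (k_1/k_a) L₀ e^(−k_1 t_c) = (0.392/0.628) × 13.7 × e^(−0.392×1.583) = 0.6242 × 13.7 × 0.5377 = 4.599 mg/L.
Minimum DO = C_s − D_c = 9.12 − 4.599 = 4.521 mg/L.
x_c = v t_c = 0.469 m/s × 1.583 d × 86400 s/d = 64130 m ≈ 64.1 km.

t_c ≈ 1.58 d; D_c ≈ 4.60 mg/L; min DO ≈ 4.52 mg/L; x_c ≈ 64.1 km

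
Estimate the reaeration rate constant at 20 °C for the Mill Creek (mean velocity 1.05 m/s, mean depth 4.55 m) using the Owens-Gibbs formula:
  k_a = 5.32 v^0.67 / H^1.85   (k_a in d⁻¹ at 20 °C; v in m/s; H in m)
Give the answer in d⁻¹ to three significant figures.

k_a = 5.32 × 1.05^0.67 / 4.55^1.85 = 5.32 × 1.033 / 16.49 = 0.3333 d⁻¹.

k_a ≈ 0.333 d⁻¹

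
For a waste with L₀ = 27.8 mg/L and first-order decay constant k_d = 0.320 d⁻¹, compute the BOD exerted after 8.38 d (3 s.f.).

y_t = L₀(1 − e^(−k_d t)) = 27.8 × (1 − e^(−0.320×8.38))
= 27.8 × (1 − 0.06845) = 27.8 × 0.9315 = 25.90 mg/L.

y ≈ 25.9 mg/L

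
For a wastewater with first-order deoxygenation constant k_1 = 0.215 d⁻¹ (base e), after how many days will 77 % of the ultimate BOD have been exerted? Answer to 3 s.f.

t ≈ 6.84 d

y/L₀ = 1 − e^(−k_1 t) = 0.77 ⇒ e^(−k_1 t) = 0.230
t = −ln(0.230) / 0.215 = 1.470 / 0.215 = 6.836 d.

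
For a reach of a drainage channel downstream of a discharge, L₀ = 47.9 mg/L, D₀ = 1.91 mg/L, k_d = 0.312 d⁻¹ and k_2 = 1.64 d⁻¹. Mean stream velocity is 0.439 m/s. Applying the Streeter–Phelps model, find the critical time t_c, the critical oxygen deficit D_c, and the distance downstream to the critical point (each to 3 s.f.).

t_c ≈ 1.11 d; D_c ≈ 6.45 mg/L; x_c ≈ 42.1 km

With k_2/k_d = 5.256 and 1 − D₀(k_2−k_d)/(k_d L₀) = 0.8303,
t_c = ln(5.256 × 0.8303) / (1.64 − 0.312) = ln(4.364) / 1.328 = 1.473/1.328 = 1.110 d.
D_c = (k_d/k_2) L₀ e^(−k_d t_c) = (0.312/1.64) × 47.9 × e^(−0.312×1.110) = 0.1902 × 47.9 × 0.7074 = 6.446 mg/L.
x_c = v t_c = 0.439 m/s × 1.110 d × 86400 s/d = 42080 m ≈ 42.1 km.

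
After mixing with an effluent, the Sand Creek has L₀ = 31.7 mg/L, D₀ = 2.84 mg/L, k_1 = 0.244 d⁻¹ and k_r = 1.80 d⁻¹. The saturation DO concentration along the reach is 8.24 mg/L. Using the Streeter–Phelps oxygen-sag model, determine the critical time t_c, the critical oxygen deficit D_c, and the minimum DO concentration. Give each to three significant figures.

At the critical point dD/dt = 0, so k_1 L₀ e^(−k_1 t) = k_r D. Substituting D(t) from the Streeter–Phelps equation and solving for t gives
t_c = ln[(k_r/k_1)(1 − D₀(k_r−k_1)/(k_1 L₀))] / (k_r−k_1).
Here k_r−k_1 = 1.556 d⁻¹ and 1 − D₀(k_r−k_1)/(k_1 L₀) = 1 − 2.84×1.556/(0.244×31.7) = 0.4287, so
t_c = ln(7.377 × 0.4287) / 1.556 = 1.151 / 1.556 = 0.7399 d.
L(t_c) = L₀ e^(−k_1 t_c) = 31.7 × 0.8348 = 26.46 mg/L, and at the critical point k_r D_c = k_1 L, so D_c = (0.244/1.80) × 26.46 = 3.587 mg/L.
Minimum DO = C_s − D_c = 8.24 − 3.587 = 4.653 mg/L.

t_c ≈ 0.740 d; D_c ≈ 3.59 mg/L; min DO ≈ 4.65 mg/L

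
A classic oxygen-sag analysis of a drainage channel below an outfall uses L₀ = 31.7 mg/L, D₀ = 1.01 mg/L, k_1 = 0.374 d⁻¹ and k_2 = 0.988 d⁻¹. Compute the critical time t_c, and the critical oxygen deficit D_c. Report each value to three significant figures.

With k_2/k_1 = 2.642 and 1 − D₀(k_2−k_1)/(k_1 L₀) = 0.9477,
t_c = ln(2.642 × 0.9477) / (0.988 − 0.374) = ln(2.504) / 0.6140 = 0.9177/0.6140 = 1.495 d.
D_c = (k_1/k_2) L₀ e^(−k_1 t_c) = (0.374/0.988) × 31.7 × e^(−0.374×1.495) = 0.3785 × 31.7 × 0.5718 = 6.861 mg/L.

t_c ≈ 1.49 d; D_c ≈ 6.86 mg/L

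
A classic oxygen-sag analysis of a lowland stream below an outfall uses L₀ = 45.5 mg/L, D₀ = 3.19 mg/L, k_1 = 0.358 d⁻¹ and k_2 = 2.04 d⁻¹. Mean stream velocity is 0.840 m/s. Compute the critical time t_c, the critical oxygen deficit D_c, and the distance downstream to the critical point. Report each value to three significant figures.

t_c ≈ 0.797 d; D_c ≈ 6.00 mg/L; x_c ≈ 57.8 km

With k_2/k_1 = 5.698 and 1 − D₀(k_2−k_1)/(k_1 L₀) = 0.6706,
t_c = ln(5.698 × 0.6706) / (2.04 − 0.358) = ln(3.821) / 1.682 = 1.341/1.682 = 0.7970 d.
D_c = (k_1/k_2) L₀ e^(−k_1 t_c) = (0.358/2.04) × 45.5 × e^(−0.358×0.7970) = 0.1755 × 45.5 × 0.7518 = 6.003 mg/L.
x_c = v t_c = 0.840 m/s × 0.7970 d × 86400 s/d = 57840 m ≈ 57.8 km.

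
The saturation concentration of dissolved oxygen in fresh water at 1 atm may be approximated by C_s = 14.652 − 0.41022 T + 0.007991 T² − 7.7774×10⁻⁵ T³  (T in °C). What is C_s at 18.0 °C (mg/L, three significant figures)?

C_s ≈ 9.40 mg/L

C_s = 14.652 − 0.41022×18.0 + 0.007991×18.0² − 7.7774×10⁻⁵×18.0³ = 9.404 mg/L.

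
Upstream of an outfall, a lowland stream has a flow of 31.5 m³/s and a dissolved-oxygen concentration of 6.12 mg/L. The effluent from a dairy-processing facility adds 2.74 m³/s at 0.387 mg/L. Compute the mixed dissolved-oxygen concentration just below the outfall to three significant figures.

Flow-weighted mixing: C = (Q_r C_r + Q_w C_w)/(Q_r + Q_w)
= (31.5×6.12 + 2.74×0.387)/(31.5 + 2.74) = 193.8/34.24 = 5.661 mg/L.

5.66 mg/L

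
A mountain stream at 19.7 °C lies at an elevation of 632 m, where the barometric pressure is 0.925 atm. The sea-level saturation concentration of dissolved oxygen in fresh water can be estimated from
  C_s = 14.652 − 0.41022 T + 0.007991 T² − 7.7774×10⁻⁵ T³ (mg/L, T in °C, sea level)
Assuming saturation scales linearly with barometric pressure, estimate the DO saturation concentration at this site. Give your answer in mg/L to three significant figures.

At sea level: C_s = 14.652 − 0.41022×19.7 + 0.007991×19.7² − 7.7774×10⁻⁵×19.7³ = 9.077 mg/L.
Pressure correction: C_s' = 9.077 × 0.925 = 8.396 mg/L.

C_s ≈ 8.40 mg/L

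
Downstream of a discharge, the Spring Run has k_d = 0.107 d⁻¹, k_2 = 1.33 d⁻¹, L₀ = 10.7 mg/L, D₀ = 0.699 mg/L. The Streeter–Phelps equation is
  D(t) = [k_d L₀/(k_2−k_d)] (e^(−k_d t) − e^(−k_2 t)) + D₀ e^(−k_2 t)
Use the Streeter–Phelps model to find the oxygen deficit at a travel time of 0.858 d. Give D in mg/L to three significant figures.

D ≈ 0.778 mg/L

k_d L₀/(k_2−k_d) = 0.107×10.7/(1.33−0.107) = 1.145/1.223 = 0.9361 mg/L.
e^(−k_d t) = e^(−0.107×0.8580) = 0.9123; e^(−k_2 t) = e^(−1.33×0.8580) = 0.3195.
D = 0.9361 × (0.9123 − 0.3195) + 0.699 × 0.3195 = 0.5550 + 0.2233 = 0.7783 mg/L.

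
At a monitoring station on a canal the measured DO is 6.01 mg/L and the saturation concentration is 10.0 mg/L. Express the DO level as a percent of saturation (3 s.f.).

% saturation = C/C_s × 100 = 6.01/10.0 × 100 = 60.1 %.

60.1 % saturation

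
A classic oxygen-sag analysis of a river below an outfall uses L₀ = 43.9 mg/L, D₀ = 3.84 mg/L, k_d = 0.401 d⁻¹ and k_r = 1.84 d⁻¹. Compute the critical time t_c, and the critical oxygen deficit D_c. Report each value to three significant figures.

With k_r/k_d = 4.589 and 1 − D₀(k_r−k_d)/(k_d L₀) = 0.6861,
t_c = ln(4.589 × 0.6861) / (1.84 − 0.401) = ln(3.148) / 1.439 = 1.147/1.439 = 0.7970 d.
D_c = (k_d/k_r) L₀ e^(−k_d t_c) = (0.401/1.84) × 43.9 × e^(−0.401×0.7970) = 0.2179 × 43.9 × 0.7265 = 6.950 mg/L.

t_c ≈ 0.797 d; D_c ≈ 6.95 mg/L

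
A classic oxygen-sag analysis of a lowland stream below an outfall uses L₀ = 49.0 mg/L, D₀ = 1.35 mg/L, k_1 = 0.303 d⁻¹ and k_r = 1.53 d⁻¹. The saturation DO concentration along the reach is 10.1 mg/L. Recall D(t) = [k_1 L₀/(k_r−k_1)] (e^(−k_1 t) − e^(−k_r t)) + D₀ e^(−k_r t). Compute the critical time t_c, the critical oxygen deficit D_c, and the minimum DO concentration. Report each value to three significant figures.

With k_r/k_1 = 5.050 and 1 − D₀(k_r−k_1)/(k_1 L₀) = 0.8884,
t_c = ln(5.050 × 0.8884) / (1.53 − 0.303) = ln(4.486) / 1.227 = 1.501/1.227 = 1.223 d.
D_c = (k_1/k_r) L₀ e^(−k_1 t_c) = (0.303/1.53) × 49.0 × e^(−0.303×1.223) = 0.1980 × 49.0 × 0.6903 = 6.698 mg/L.
Minimum DO = C_s − D_c = 10.1 − 6.698 = 3.402 mg/L.

t_c ≈ 1.22 d; D_c ≈ 6.70 mg/L; min DO ≈ 3.40 mg/L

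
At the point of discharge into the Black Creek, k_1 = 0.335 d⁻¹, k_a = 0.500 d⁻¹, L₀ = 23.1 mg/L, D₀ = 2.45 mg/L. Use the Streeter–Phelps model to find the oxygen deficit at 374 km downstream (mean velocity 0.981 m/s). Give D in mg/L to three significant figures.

Travel time t = x/v = 374 km / (0.981 m/s) = 374000 m / 0.981 m/s = 381200 s = 4.413 d.
k_1 L₀/(k_a−k_1) = 0.335×23.1/(0.500−0.335) = 7.739/0.1650 = 46.90 mg/L.
e^(−k_1 t) = e^(−0.335×4.413) = 0.2280; e^(−k_a t) = e^(−0.500×4.413) = 0.1101.
D = 46.90 × (0.2280 − 0.1101) + 2.45 × 0.1101 = 5.531 + 0.2698 = 5.801 mg/L.

D ≈ 5.80 mg/L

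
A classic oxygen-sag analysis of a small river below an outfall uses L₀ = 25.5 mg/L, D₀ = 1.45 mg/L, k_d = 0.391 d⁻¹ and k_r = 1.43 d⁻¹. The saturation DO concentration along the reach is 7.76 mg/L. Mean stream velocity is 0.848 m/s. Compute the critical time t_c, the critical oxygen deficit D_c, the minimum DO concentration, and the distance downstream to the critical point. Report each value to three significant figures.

t_c ≈ 1.09 d; D_c ≈ 4.55 mg/L; min DO ≈ 3.21 mg/L; x_c ≈ 79.9 km

With k_r/k_d = 3.657 and 1 − D₀(k_r−k_d)/(k_d L₀) = 0.8489,
t_c = ln(3.657 × 0.8489) / (1.43 − 0.391) = ln(3.105) / 1.039 = 1.133/1.039 = 1.090 d.
L(t_c) = L₀ e^(−k_d t_c) = 25.5 × 0.6529 = 16.65 mg/L, and at the critical point k_r D_c = k_d L, so D_c = (0.391/1.43) × 16.65 = 4.552 mg/L.
Minimum DO = C_s − D_c = 7.76 − 4.552 = 3.208 mg/L.
x_c = v t_c = 0.848 m/s × 1.090 d × 86400 s/d = 79890 m ≈ 79.9 km.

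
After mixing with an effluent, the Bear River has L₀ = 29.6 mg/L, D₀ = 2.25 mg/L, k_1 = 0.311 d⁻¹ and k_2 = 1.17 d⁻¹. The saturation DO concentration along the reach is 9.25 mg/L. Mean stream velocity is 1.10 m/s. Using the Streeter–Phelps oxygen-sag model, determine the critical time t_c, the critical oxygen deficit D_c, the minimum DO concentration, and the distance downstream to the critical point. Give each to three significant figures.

t_c ≈ 1.27 d; D_c ≈ 5.30 mg/L; min DO ≈ 3.95 mg/L; x_c ≈ 121 km

t_c = [1/(k_2−k_1)] ln[(k_2/k_1)(1 − D₀(k_2−k_1)/(k_1 L₀))]
= [1/(1.17−0.311)] ln[(1.17/0.311)(1 − 2.25×0.8590/(0.311×29.6))]
= (1/0.8590) ln[3.762 × 0.7900] = 1.164 × ln(2.972) = 1.164 × 1.089 = 1.268 d.
L(t_c) = L₀ e^(−k_1 t_c) = 29.6 × 0.6741 = 19.95 mg/L, and at the critical point k_2 D_c = k_1 L, so D_c = (0.311/1.17) × 19.95 = 5.304 mg/L.
Minimum DO = C_s − D_c = 9.25 − 5.304 = 3.946 mg/L.
x_c = v t_c = 1.10 m/s × 1.268 d × 86400 s/d = 120500 m ≈ 121 km.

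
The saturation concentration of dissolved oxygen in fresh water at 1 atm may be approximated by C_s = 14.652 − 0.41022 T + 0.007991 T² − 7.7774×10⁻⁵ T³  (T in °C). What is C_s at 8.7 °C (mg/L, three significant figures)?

C_s = 14.652 − 0.41022×8.7 + 0.007991×8.7² − 7.7774×10⁻⁵×8.7³ = 11.64 mg/L.

C_s ≈ 11.6 mg/L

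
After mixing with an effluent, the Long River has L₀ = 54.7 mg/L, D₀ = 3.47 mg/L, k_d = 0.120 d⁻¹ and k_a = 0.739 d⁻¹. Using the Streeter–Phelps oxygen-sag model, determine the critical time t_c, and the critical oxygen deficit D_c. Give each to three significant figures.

t_c = [1/(k_a−k_d)] ln[(k_a/k_d)(1 − D₀(k_a−k_d)/(k_d L₀))]
= [1/(0.739−0.120)] ln[(0.739/0.120)(1 − 3.47×0.6190/(0.120×54.7))]
= (1/0.6190) ln[6.158 × 0.6728] = 1.616 × ln(4.143) = 1.616 × 1.421 = 2.296 d.
D_c = (k_d/k_a) L₀ e^(−k_d t_c) = (0.120/0.739) × 54.7 × e^(−0.120×2.296) = 0.1624 × 54.7 × 0.7591 = 6.743 mg/L.

t_c ≈ 2.30 d; D_c ≈ 6.74 mg/L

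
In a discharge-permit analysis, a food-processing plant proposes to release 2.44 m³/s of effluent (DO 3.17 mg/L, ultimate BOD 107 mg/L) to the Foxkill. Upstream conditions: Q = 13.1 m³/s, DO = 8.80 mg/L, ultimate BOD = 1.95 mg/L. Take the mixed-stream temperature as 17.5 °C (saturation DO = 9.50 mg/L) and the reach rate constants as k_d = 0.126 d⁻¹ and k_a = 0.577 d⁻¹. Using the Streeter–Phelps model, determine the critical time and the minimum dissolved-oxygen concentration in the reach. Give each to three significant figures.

Mixed DO = (13.1×8.80 + 2.44×3.17)/(13.1+2.44) = 123.0/15.54 = 7.916 mg/L.
Mixed L₀ = (13.1×1.95 + 2.44×107)/(15.54) = 286.6/15.54 = 18.44 mg/L.
Initial deficit D₀ = C_s − DO₀ = 9.50 − 7.916 = 1.584 mg/L.
t_c = (1/0.4510) ln[(0.577/0.126)(1 − 1.584×0.4510/(0.126×18.44))] = 2.217 × ln(3.172) = 2.559 d.
D_c = (0.126/0.577) × 18.44 × e^(−0.126×2.559) = 0.2184 × 18.44 × 0.7244 = 2.917 mg/L.
Minimum DO = 9.50 − 2.917 = 6.583 mg/L.

t_c ≈ 2.56 d; minimum DO ≈ 6.58 mg/L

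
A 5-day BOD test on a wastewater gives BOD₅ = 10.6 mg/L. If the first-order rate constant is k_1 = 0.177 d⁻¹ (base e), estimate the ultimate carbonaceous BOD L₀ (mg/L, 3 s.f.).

L₀ ≈ 18.0 mg/L

BOD₅ = L₀(1 − e^(−5k_1)) ⇒ L₀ = BOD₅ / (1 − e^(−5×0.177))
= 10.6 / (1 − 0.4127) = 10.6 / 0.5873 = 18.05 mg/L.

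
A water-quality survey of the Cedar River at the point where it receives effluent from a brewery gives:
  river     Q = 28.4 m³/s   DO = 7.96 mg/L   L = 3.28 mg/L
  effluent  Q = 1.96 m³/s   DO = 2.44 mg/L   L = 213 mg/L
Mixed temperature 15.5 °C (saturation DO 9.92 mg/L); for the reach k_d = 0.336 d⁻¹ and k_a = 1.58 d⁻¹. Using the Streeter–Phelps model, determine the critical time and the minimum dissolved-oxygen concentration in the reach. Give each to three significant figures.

Mixed DO = (28.4×7.96 + 1.96×2.44)/(28.4+1.96) = 230.8/30.36 = 7.604 mg/L.
Mixed L₀ = (28.4×3.28 + 1.96×213)/(30.36) = 510.6/30.36 = 16.82 mg/L.
Initial deficit D₀ = C_s − DO₀ = 9.92 − 7.604 = 2.316 mg/L.
t_c = (1/1.244) ln[(1.58/0.336)(1 − 2.316×1.244/(0.336×16.82))] = 0.8039 × ln(2.305) = 0.6712 d.
D_c = (0.336/1.58) × 16.82 × e^(−0.336×0.6712) = 0.2127 × 16.82 × 0.7981 = 2.855 mg/L.
Minimum DO = 9.92 − 2.855 = 7.065 mg/L.

t_c ≈ 0.671 d; minimum DO ≈ 7.07 mg/L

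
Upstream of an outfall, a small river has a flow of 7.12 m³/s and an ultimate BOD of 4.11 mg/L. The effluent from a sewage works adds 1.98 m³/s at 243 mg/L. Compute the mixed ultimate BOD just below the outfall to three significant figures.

Flow-weighted mixing: C = (Q_r C_r + Q_w C_w)/(Q_r + Q_w)
= (7.12×4.11 + 1.98×243)/(7.12 + 1.98) = 510.4/9.100 = 56.09 mg/L.

56.1 mg/L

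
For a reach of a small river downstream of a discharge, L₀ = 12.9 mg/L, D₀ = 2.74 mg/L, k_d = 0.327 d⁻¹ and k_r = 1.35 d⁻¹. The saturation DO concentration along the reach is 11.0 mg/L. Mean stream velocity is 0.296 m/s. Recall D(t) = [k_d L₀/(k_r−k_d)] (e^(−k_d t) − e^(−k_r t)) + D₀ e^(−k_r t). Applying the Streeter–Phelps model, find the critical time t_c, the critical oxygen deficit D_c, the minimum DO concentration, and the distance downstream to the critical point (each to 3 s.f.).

t_c ≈ 0.318 d; D_c ≈ 2.82 mg/L; min DO ≈ 8.18 mg/L; x_c ≈ 8.14 km

t_c = [1/(k_r−k_d)] ln[(k_r/k_d)(1 − D₀(k_r−k_d)/(k_d L₀))]
= [1/(1.35−0.327)] ln[(1.35/0.327)(1 − 2.74×1.023/(0.327×12.9))]
= (1/1.023) ln[4.128 × 0.3355] = 0.9775 × ln(1.385) = 0.9775 × 0.3258 = 0.3185 d.
L(t_c) = L₀ e^(−k_d t_c) = 12.9 × 0.9011 = 11.62 mg/L, and at the critical point k_r D_c = k_d L, so D_c = (0.327/1.35) × 11.62 = 2.816 mg/L.
Minimum DO = C_s − D_c = 11.0 − 2.816 = 8.184 mg/L.
x_c = v t_c = 0.296 m/s × 0.3185 d × 86400 s/d = 8145 m ≈ 8.14 km.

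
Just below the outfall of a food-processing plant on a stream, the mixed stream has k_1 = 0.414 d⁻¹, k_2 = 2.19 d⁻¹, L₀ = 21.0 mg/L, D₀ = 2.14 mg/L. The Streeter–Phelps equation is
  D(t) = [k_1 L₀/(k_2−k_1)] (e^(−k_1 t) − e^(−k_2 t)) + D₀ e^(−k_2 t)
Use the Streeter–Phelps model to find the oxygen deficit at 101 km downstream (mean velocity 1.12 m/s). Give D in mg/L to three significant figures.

D ≈ 2.90 mg/L

Travel time t = x/v = 101 km / (1.12 m/s) = 101000 m / 1.12 m/s = 90180 s = 1.044 d.
k_1 L₀/(k_2−k_1) = 0.414×21.0/(2.19−0.414) = 8.694/1.776 = 4.895 mg/L.
e^(−k_1 t) = e^(−0.414×1.044) = 0.6491; e^(−k_2 t) = e^(−2.19×1.044) = 0.1017.
D = 4.895 × (0.6491 − 0.1017) + 2.14 × 0.1017 = 2.680 + 0.2176 = 2.898 mg/L.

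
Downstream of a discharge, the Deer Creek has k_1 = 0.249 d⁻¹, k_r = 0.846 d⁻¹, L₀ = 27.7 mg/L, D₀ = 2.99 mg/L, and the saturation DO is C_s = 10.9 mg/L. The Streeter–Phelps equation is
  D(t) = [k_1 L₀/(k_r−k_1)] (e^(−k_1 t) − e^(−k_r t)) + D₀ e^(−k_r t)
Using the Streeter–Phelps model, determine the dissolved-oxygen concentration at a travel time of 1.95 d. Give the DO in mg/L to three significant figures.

k_1 L₀/(k_r−k_1) = 0.249×27.7/(0.846−0.249) = 6.897/0.5970 = 11.55 mg/L.
e^(−k_1 t) = e^(−0.249×1.950) = 0.6154; e^(−k_r t) = e^(−0.846×1.950) = 0.1921.
D = 11.55 × (0.6154 − 0.1921) + 2.99 × 0.1921 = 4.890 + 0.5744 = 5.464 mg/L.
DO = C_s − D = 10.9 − 5.464 = 5.436 mg/L.

DO ≈ 5.44 mg/L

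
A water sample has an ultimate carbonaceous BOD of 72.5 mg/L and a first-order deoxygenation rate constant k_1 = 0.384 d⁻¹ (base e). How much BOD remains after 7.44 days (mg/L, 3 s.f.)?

L_t = L₀ e^(−k_1 t) = 72.5 × e^(−0.384×7.44) = 72.5 × 0.05744 = 4.165 mg/L.

L ≈ 4.16 mg/L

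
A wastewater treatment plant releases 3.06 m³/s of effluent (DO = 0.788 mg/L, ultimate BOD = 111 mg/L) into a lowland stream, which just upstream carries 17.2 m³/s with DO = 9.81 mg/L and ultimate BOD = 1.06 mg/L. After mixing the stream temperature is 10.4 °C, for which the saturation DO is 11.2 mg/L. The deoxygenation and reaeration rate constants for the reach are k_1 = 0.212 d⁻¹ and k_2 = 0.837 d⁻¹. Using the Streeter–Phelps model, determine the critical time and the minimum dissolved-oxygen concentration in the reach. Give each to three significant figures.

t_c ≈ 1.21 d; minimum DO ≈ 7.74 mg/L

Mixed DO = (17.2×9.81 + 3.06×0.788)/(17.2+3.06) = 171.1/20.26 = 8.447 mg/L.
Mixed L₀ = (17.2×1.06 + 3.06×111)/(20.26) = 357.9/20.26 = 17.66 mg/L.
Initial deficit D₀ = C_s − DO₀ = 11.2 − 8.447 = 2.753 mg/L.
t_c = (1/0.6250) ln[(0.837/0.212)(1 − 2.753×0.6250/(0.212×17.66))] = 1.600 × ln(2.134) = 1.213 d.
D_c = (0.212/0.837) × 17.66 × e^(−0.212×1.213) = 0.2533 × 17.66 × 0.7732 = 3.460 mg/L.
Minimum DO = 11.2 − 3.460 = 7.740 mg/L.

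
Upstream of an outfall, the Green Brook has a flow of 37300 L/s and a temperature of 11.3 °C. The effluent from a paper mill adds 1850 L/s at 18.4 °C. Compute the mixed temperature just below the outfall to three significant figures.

11.6 °C

Flow-weighted mixing: C = (Q_r C_r + Q_w C_w)/(Q_r + Q_w)
= (37300×11.3 + 1850×18.4)/(37300 + 1850) = 455500/39150 = 11.64 °C.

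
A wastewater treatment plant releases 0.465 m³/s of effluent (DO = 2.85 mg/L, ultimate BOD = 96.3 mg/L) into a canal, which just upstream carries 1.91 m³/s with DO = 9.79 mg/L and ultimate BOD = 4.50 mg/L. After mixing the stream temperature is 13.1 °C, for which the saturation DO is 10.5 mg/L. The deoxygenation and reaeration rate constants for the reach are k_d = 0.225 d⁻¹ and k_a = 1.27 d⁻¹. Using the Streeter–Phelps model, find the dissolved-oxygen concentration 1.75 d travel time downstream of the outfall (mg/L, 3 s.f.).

DO ≈ 7.54 mg/L

Mixed DO = (1.91×9.79 + 0.465×2.85)/(1.91+0.465) = 20.02/2.375 = 8.431 mg/L.
Mixed L₀ = (1.91×4.50 + 0.465×96.3)/(2.375) = 53.37/2.375 = 22.47 mg/L.
Initial deficit D₀ = C_s − DO₀ = 10.5 − 8.431 = 2.069 mg/L.
D(1.75) = [0.225×22.47/(1.27−0.225)](e^(−0.225×1.75) − e^(−1.27×1.75)) + 2.069 e^(−1.27×1.75)
= 4.839 × (0.6745 − 0.1083) + 2.069 × 0.1083 = 2.964 mg/L.
DO = 10.5 − 2.964 = 7.536 mg/L.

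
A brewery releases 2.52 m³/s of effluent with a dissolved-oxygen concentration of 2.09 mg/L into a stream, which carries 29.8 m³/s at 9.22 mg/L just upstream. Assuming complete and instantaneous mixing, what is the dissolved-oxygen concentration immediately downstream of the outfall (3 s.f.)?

Flow-weighted mixing: C = (Q_r C_r + Q_w C_w)/(Q_r + Q_w)
= (29.8×9.22 + 2.52×2.09)/(29.8 + 2.52) = 280.0/32.32 = 8.664 mg/L.

8.66 mg/L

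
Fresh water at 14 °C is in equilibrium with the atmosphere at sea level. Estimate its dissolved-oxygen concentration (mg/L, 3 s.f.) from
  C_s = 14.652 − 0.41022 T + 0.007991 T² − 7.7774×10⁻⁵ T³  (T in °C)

C_s = 14.652 − 0.41022×14 + 0.007991×14² − 7.7774×10⁻⁵×14³ = 10.26 mg/L.

C_s ≈ 10.3 mg/L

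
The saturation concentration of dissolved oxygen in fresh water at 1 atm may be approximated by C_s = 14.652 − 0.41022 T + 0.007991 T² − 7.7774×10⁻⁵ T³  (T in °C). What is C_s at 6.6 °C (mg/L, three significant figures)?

C_s ≈ 12.3 mg/L

C_s = 14.652 − 0.41022×6.6 + 0.007991×6.6² − 7.7774×10⁻⁵×6.6³ = 12.27 mg/L.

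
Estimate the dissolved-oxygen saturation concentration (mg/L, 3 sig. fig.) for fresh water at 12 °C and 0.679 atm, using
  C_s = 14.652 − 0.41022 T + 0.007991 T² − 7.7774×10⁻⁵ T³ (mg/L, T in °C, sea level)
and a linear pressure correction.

C_s ≈ 7.30 mg/L

At sea level: C_s = 14.652 − 0.41022×12 + 0.007991×12² − 7.7774×10⁻⁵×12³ = 10.75 mg/L.
Pressure correction: C_s' = 10.75 × 0.679 = 7.296 mg/L.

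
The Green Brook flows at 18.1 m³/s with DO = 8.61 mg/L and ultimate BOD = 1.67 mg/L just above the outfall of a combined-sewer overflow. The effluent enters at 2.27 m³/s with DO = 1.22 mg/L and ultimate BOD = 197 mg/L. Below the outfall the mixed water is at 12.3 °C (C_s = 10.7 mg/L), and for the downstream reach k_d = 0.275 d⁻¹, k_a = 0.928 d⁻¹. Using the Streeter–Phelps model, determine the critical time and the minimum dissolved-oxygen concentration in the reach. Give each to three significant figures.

t_c ≈ 1.33 d; minimum DO ≈ 5.88 mg/L

Mixed DO = (18.1×8.61 + 2.27×1.22)/(18.1+2.27) = 158.6/20.37 = 7.786 mg/L.
Mixed L₀ = (18.1×1.67 + 2.27×197)/(20.37) = 477.4/20.37 = 23.44 mg/L.
Initial deficit D₀ = C_s − DO₀ = 10.7 − 7.786 = 2.914 mg/L.
t_c = (1/0.6530) ln[(0.928/0.275)(1 − 2.914×0.6530/(0.275×23.44))] = 1.531 × ln(2.378) = 1.327 d.
D_c = (0.275/0.928) × 23.44 × e^(−0.275×1.327) = 0.2963 × 23.44 × 0.6943 = 4.822 mg/L.
Minimum DO = 10.7 − 4.822 = 5.878 mg/L.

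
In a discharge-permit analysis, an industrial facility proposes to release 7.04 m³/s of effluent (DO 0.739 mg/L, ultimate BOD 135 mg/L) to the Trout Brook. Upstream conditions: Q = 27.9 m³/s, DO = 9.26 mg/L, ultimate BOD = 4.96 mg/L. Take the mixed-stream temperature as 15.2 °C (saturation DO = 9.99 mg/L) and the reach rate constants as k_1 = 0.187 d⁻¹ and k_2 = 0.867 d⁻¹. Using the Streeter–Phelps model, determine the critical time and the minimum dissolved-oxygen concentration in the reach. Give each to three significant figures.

t_c ≈ 1.76 d; minimum DO ≈ 5.15 mg/L

Mixed DO = (27.9×9.26 + 7.04×0.739)/(27.9+7.04) = 263.6/34.94 = 7.543 mg/L.
Mixed L₀ = (27.9×4.96 + 7.04×135)/(34.94) = 1089/34.94 = 31.16 mg/L.
Initial deficit D₀ = C_s − DO₀ = 9.99 − 7.543 = 2.447 mg/L.
t_c = (1/0.6800) ln[(0.867/0.187)(1 − 2.447×0.6800/(0.187×31.16))] = 1.471 × ln(3.313) = 1.761 d.
D_c = (0.187/0.867) × 31.16 × e^(−0.187×1.761) = 0.2157 × 31.16 × 0.7194 = 4.835 mg/L.
Minimum DO = 9.99 − 4.835 = 5.155 mg/L.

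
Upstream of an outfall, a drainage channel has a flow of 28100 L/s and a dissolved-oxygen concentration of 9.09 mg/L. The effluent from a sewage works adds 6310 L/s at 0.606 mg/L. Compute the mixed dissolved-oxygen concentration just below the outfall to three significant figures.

Flow-weighted mixing: C = (Q_r C_r + Q_w C_w)/(Q_r + Q_w)
= (28100×9.09 + 6310×0.606)/(28100 + 6310) = 259300/34410 = 7.534 mg/L.

7.53 mg/L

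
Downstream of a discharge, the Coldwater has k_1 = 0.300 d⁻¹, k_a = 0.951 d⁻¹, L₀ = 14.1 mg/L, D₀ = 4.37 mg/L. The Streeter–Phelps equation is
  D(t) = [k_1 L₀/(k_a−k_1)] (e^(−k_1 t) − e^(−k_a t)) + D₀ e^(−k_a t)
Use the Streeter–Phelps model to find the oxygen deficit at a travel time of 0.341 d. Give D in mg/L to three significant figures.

k_1 L₀/(k_a−k_1) = 0.300×14.1/(0.951−0.300) = 4.230/0.6510 = 6.498 mg/L.
e^(−k_1 t) = e^(−0.300×0.3410) = 0.9028; e^(−k_a t) = e^(−0.951×0.3410) = 0.7230.
D = 6.498 × (0.9028 − 0.7230) + 4.37 × 0.7230 = 1.168 + 3.160 = 4.327 mg/L.

D ≈ 4.33 mg/L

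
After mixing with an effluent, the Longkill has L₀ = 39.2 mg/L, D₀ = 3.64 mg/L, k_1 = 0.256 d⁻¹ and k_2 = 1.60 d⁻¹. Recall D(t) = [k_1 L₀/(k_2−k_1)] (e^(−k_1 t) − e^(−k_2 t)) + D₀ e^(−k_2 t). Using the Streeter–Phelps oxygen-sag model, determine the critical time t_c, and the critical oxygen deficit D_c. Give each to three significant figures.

t_c = [1/(k_2−k_1)] ln[(k_2/k_1)(1 − D₀(k_2−k_1)/(k_1 L₀))]
= [1/(1.60−0.256)] ln[(1.60/0.256)(1 − 3.64×1.344/(0.256×39.2))]
= (1/1.344) ln[6.250 × 0.5125] = 0.7440 × ln(3.203) = 0.7440 × 1.164 = 0.8662 d.
D_c = (k_1/k_2) L₀ e^(−k_1 t_c) = (0.256/1.60) × 39.2 × e^(−0.256×0.8662) = 0.1600 × 39.2 × 0.8011 = 5.025 mg/L.

t_c ≈ 0.866 d; D_c ≈ 5.02 mg/L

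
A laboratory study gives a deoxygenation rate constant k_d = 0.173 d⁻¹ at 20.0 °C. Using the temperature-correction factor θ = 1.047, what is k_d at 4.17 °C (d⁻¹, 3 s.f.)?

k_d ≈ 0.0836 d⁻¹

k_d(T₂) = k_d(T₁) · θ^(T₂−T₁) = 0.173 × 1.047^(4.17−20.0)
= 0.173 × 1.047^-15.8 = 0.173 × 0.4833 = 0.08362 d⁻¹.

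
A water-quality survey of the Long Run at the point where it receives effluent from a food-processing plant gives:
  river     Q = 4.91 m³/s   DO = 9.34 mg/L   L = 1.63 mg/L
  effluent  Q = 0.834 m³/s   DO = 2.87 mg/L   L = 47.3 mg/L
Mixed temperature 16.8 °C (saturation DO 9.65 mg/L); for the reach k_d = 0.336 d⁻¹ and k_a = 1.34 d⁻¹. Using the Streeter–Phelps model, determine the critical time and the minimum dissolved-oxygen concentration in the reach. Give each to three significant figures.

Mixed DO = (4.91×9.34 + 0.834×2.87)/(4.91+0.834) = 48.25/5.744 = 8.401 mg/L.
Mixed L₀ = (4.91×1.63 + 0.834×47.3)/(5.744) = 47.45/5.744 = 8.261 mg/L.
Initial deficit D₀ = C_s − DO₀ = 9.65 − 8.401 = 1.249 mg/L.
t_c = (1/1.004) ln[(1.34/0.336)(1 − 1.249×1.004/(0.336×8.261))] = 0.9960 × ln(2.186) = 0.7789 d.
D_c = (0.336/1.34) × 8.261 × e^(−0.336×0.7789) = 0.2507 × 8.261 × 0.7697 = 1.594 mg/L.
Minimum DO = 9.65 − 1.594 = 8.056 mg/L.

t_c ≈ 0.779 d; minimum DO ≈ 8.06 mg/L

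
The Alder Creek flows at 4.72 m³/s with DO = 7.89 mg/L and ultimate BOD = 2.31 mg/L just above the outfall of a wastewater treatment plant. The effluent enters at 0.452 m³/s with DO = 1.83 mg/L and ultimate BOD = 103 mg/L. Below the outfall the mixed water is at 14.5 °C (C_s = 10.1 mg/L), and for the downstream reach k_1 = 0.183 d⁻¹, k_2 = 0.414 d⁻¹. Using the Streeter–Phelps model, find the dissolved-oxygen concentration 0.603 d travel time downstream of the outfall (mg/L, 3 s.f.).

DO ≈ 6.94 mg/L

Mixed DO = (4.72×7.89 + 0.452×1.83)/(4.72+0.452) = 38.07/5.172 = 7.360 mg/L.
Mixed L₀ = (4.72×2.31 + 0.452×103)/(5.172) = 57.46/5.172 = 11.11 mg/L.
Initial deficit D₀ = C_s − DO₀ = 10.1 − 7.360 = 2.740 mg/L.
D(0.603) = [0.183×11.11/(0.414−0.183)](e^(−0.183×0.603) − e^(−0.414×0.603)) + 2.740 e^(−0.414×0.603)
= 8.801 × (0.8955 − 0.7791) + 2.740 × 0.7791 = 3.159 mg/L.
DO = 10.1 − 3.159 = 6.941 mg/L.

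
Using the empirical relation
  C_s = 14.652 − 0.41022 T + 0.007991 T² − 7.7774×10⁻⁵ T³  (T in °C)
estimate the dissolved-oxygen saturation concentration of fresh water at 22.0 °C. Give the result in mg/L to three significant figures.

C_s ≈ 8.67 mg/L

C_s = 14.652 − 0.41022×22.0 + 0.007991×22.0² − 7.7774×10⁻⁵×22.0³ = 8.667 mg/L.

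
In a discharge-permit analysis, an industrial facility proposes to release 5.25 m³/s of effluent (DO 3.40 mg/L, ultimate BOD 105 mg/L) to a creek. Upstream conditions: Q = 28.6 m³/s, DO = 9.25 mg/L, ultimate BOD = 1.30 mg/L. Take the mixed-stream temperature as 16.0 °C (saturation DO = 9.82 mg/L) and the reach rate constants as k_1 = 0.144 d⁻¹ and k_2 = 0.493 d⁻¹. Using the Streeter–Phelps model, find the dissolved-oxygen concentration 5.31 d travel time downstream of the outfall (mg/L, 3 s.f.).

Mixed DO = (28.6×9.25 + 5.25×3.40)/(28.6+5.25) = 282.4/33.85 = 8.343 mg/L.
Mixed L₀ = (28.6×1.30 + 5.25×105)/(33.85) = 588.4/33.85 = 17.38 mg/L.
Initial deficit D₀ = C_s − DO₀ = 9.82 − 8.343 = 1.477 mg/L.
D(5.31) = [0.144×17.38/(0.493−0.144)](e^(−0.144×5.31) − e^(−0.493×5.31)) + 1.477 e^(−0.493×5.31)
= 7.173 × (0.4655 − 0.07296) + 1.477 × 0.07296 = 2.923 mg/L.
DO = 9.82 − 2.923 = 6.897 mg/L.

DO ≈ 6.90 mg/L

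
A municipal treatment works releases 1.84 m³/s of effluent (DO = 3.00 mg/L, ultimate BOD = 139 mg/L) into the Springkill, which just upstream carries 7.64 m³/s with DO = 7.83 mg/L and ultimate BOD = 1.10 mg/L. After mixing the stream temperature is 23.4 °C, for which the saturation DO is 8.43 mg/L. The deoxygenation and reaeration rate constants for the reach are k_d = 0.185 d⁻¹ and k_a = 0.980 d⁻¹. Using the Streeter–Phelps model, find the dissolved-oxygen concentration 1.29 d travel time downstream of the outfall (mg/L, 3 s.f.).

Mixed DO = (7.64×7.83 + 1.84×3.00)/(7.64+1.84) = 65.34/9.480 = 6.893 mg/L.
Mixed L₀ = (7.64×1.10 + 1.84×139)/(9.480) = 264.2/9.480 = 27.87 mg/L.
Initial deficit D₀ = C_s − DO₀ = 8.43 − 6.893 = 1.537 mg/L.
D(1.29) = [0.185×27.87/(0.980−0.185)](e^(−0.185×1.29) − e^(−0.980×1.29)) + 1.537 e^(−0.980×1.29)
= 6.484 × (0.7877 − 0.2825) + 1.537 × 0.2825 = 3.710 mg/L.
DO = 8.43 − 3.710 = 4.720 mg/L.

DO ≈ 4.72 mg/L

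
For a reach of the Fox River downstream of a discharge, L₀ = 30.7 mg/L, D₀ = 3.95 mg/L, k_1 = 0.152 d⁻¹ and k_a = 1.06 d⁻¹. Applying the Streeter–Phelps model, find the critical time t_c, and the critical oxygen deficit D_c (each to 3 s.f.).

With k_a/k_1 = 6.974 and 1 − D₀(k_a−k_1)/(k_1 L₀) = 0.2314,
t_c = ln(6.974 × 0.2314) / (1.06 − 0.152) = ln(1.614) / 0.9080 = 0.4785/0.9080 = 0.5270 d.
L(t_c) = L₀ e^(−k_1 t_c) = 30.7 × 0.9230 = 28.34 mg/L, and at the critical point k_a D_c = k_1 L, so D_c = (0.152/1.06) × 28.34 = 4.063 mg/L.

t_c ≈ 0.527 d; D_c ≈ 4.06 mg/L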